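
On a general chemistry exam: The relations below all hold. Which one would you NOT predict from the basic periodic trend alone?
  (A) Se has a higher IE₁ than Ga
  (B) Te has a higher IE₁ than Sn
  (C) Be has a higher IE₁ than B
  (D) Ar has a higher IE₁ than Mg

The general trend: IE₁ increases across a period and decreases down a group.
(A) Se (period 4, group 16) vs Ga (period 4, group 13): the stated order agrees with the simple trend.
(B) Te (period 5, group 16) vs Sn (period 5, group 14): the stated order agrees with the simple trend.
(C) Be (period 2, group 2) vs B (period 2, group 13): the stated order contradicts the simple trend.
(D) Ar (period 3, group 18) vs Mg (period 3, group 2): the stated order agrees with the simple trend.
The exception is (C): removing B's lone 2p electron is easier than breaking Be's filled 2s².

(C)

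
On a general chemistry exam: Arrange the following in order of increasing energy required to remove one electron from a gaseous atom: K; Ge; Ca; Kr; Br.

K < Ca < Ge < Br < Kr

K is in period 4, group 1; Ca is in period 4, group 2; Ge is in period 4, group 14; Br is in period 4, group 17; Kr is in period 4, group 18.
First ionization energy rises across a period (greater Z_eff holds electrons more tightly) and falls down a group (valence electrons are farther from the nucleus).
All lie in period 4, so first ionization energy increases left to right.
So from lowest to highest: K < Ca < Ge < Br < Kr.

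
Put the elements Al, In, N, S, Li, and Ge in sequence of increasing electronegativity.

Li is in period 2, group 1; N is in period 2, group 15; Al is in period 3, group 13; S is in period 3, group 16; Ge is in period 4, group 14; In is in period 5, group 13.
Smaller atoms with higher effective nuclear charge are more electronegative.
Neither a single period nor a single group — weigh both effects.
Al > Li: the two effects oppose for this pair; the across-period effect wins (1.61 vs 0.98).
In > Al: this pair runs against the simple trend — see the exception note.
Ge > In: both effects reinforce here, so Ge is clearly the higher of the two.
S > Ge: relative to Ge, both the across-period and down-group shifts push S's electronegativity up.
N > S: period and group pull opposite ways; the down-group shift dominates (3.04 vs 2.58).
Note the exception: In has a higher electronegativity than Al, contrary to the simple trend — poor shielding by filled d (and f) subshells raises the heavier element's effective nuclear charge more than the simple down-group trend predicts.
For reference (Pauling): Li 0.98, N 3.04, Al 1.61, S 2.58, Ge 2.01, In 1.78.
So from lowest to highest: Li < Al < In < Ge < S < N.

Li < Al < In < Ge < S < N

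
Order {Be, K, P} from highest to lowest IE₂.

K > P > Be

IE_2 is the cost of taking one more electron from the +1 cation: Be⁺ still has 1 valence electron; K⁺ is the bare [Ar] core; P⁺ still has 4 valence electrons.
Pulling an electron out of a noble-gas core costs far more than removing a remaining valence electron, so K sits at the high end of IE_2.
Valence configurations: Be⁺ [He]2s¹, P⁺ [Ne]3s²3p².
Approximate IE_2 values (kJ/mol): Be 1757, K 3052, P 1907.
Putting it together, IE_2: Be < P < K.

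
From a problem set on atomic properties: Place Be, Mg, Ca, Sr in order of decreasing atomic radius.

Be is in period 2, group 2; Mg is in period 3, group 2; Ca is in period 4, group 2; Sr is in period 5, group 2.
Moving right in a period, electrons are added to the same shell under a stronger nuclear pull, so atoms get smaller; moving down, a new shell is opened and atoms get larger.
All are in group 2, so atomic radius increases down the group.
So from largest to smallest: Sr > Ca > Mg > Be.

Sr > Ca > Mg > Be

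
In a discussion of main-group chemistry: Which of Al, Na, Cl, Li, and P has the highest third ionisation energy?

The third ionization energy removes an electron from the +2 ion. For each element: Al²⁺ still has 1 valence electron; Na²⁺ is already 1 electron into the core; Cl²⁺ still has 5 valence electrons; Li²⁺ is already 1 electron into the core; P²⁺ still has 3 valence electrons.
Breaking into a closed-shell core is much more expensive than removing a leftover valence electron — Na and Li have the largest IE_3 here.
Valence configurations: Al²⁺ [Ne]3s¹, Cl²⁺ [Ne]3s²3p³, P²⁺ [Ne]3s²3p¹.
Tabulated IE_3 (kJ/mol): Al 2745, Na 6910, Cl 3822, Li 11815, P 2914.
Hence IE_3: Al < P < Cl < Na < Li.

Li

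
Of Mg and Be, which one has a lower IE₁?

Mg

Be is in period 2, group 2; Mg is in period 3, group 2.
IE₁ increases left→right with effective nuclear charge and decreases top→bottom as the valence shell moves farther out.
All are in group 2, so first ionization energy increases up the group.
So Mg has the lower IE₁ (Mg < Be).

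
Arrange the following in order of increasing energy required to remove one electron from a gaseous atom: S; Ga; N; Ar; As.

Ga < As < S < N < Ar

N is in period 2, group 15; S is in period 3, group 16; Ar is in period 3, group 18; Ga is in period 4, group 13; As is in period 4, group 15.
Across a period the outer electron is held more tightly (higher IE₁); down a group it sits in a higher shell, more shielded, and comes off more easily.
These span different periods and groups, so the two trends combine.
As > Ga: both are in period 4; the period trend gives As the larger value.
S > As: both effects reinforce here, so S is clearly the higher of the two.
N > S: period and group pull opposite ways; the down-group shift dominates (1402 vs 1000 kJ/mol).
Ar > N: period and group pull opposite ways; the across-period shift dominates (1521 vs 1402 kJ/mol).
Tabulated first ionization energy (kJ/mol): N 1402, S 1000, Ar 1521, Ga 579, As 947.
So from lowest to highest: Ga < As < S < N < Ar.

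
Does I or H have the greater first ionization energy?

H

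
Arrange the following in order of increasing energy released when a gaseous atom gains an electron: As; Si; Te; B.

B, As, Si, Te

B is in period 2, group 13; Si is in period 3, group 14; As is in period 4, group 15; Te is in period 5, group 16.
Atoms with high Z_eff and room in the valence shell (especially the halogens) have the most exothermic electron affinities.
A diagonal step moves right (one effect) and down (the opposite effect) at once.
As > B: period and group pull opposite ways; the across-period shift dominates (78 vs 27 kJ/mol).
Si > As: the two effects oppose for this pair; the down-group effect wins (134 vs 78 kJ/mol).
Te > Si: the two effects oppose for this pair; the across-period effect wins (190 vs 134 kJ/mol).
Tabulated electron affinity (kJ/mol): B 27, Si 134, As 78, Te 190.
So from lowest to highest: B < As < Si < Te.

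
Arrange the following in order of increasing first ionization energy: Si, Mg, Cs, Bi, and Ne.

Ne is in period 2, group 18; Mg is in period 3, group 2; Si is in period 3, group 14; Cs is in period 6, group 1; Bi is in period 6, group 15.
Across a period the outer electron is held more tightly (higher IE₁); down a group it sits in a higher shell, more shielded, and comes off more easily.
Here both period and group differ, so the two effects have to be weighed against each other.
Bi > Cs: both are in period 6; the period trend gives Bi the larger value.
Mg > Bi: the two effects oppose for this pair; the down-group effect wins (738 vs 703 kJ/mol).
Si > Mg: Si lies to the right of Mg in period 3, so the across-period effect alone puts Si higher.
Ne > Si: both effects reinforce here, so Ne is clearly the higher of the two.
For reference (kJ/mol): Ne 2081, Mg 738, Si 786, Cs 376, Bi 703.
So from lowest to highest: Cs < Bi < Mg < Si < Ne.

Cs < Bi < Mg < Si < Ne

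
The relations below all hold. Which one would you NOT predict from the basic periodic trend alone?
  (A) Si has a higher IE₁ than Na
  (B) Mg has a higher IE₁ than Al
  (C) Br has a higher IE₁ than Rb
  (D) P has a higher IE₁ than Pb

The general trend: IE₁ increases across a period and decreases down a group.
(A) Si (period 3, group 14) vs Na (period 3, group 1): the stated order agrees with the simple trend.
(B) Mg (period 3, group 2) vs Al (period 3, group 13): the stated order contradicts the simple trend.
(C) Br (period 4, group 17) vs Rb (period 5, group 1): the stated order agrees with the simple trend.
(D) P (period 3, group 15) vs Pb (period 6, group 14): the stated order agrees with the simple trend.
The exception is (B): Al's single 3p electron is easier to remove than one from Mg's filled 3s².

(B)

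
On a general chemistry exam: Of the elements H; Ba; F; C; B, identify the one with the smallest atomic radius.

H

H is in period 1, group 1; B is in period 2, group 13; C is in period 2, group 14; F is in period 2, group 17; Ba is in period 6, group 2.
Moving right in a period, electrons are added to the same shell under a stronger nuclear pull, so atoms get smaller; moving down, a new shell is opened and atoms get larger.
Neither a single period nor a single group — weigh both effects.
F > H: period and group pull opposite ways; the down-group shift dominates (64 vs 32 pm).
C > F: C lies to the left of F in period 2, so the across-period effect alone puts C larger.
B > C: B lies to the left of C in period 2, so the across-period effect alone puts B larger.
Ba > B: both effects reinforce here, so Ba is clearly the larger of the two.
For reference (pm): H 32, B 85, C 75, F 64, Ba 196.
The smallest atomic radius among these belongs to H.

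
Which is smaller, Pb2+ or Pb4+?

Both ions have Z = 82 protons, but Pb4+ has lost more electrons, so its remaining electrons feel a larger effective nuclear charge per electron and are pulled in more tightly.
Higher positive charge → smaller ion, so Pb2+ > Pb4+.

Pb4+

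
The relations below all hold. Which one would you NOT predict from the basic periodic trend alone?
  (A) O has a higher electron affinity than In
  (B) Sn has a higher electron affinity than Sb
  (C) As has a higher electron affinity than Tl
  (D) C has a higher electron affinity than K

(B)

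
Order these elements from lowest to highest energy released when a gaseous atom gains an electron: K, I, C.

K < C < I

C is in period 2, group 14; K is in period 4, group 1; I is in period 5, group 17.
EA tends to increase across a period and decrease down a group, though the pattern is less regular than for IE or radius.
Neither a single period nor a single group — weigh both effects.
C > K: both effects reinforce here, so C is clearly the higher of the two.
I > C: the two effects oppose for this pair; the across-period effect wins (295 vs 122 kJ/mol).
Tabulated electron affinity (kJ/mol): C 122, K 48, I 295.
So from lowest to highest: K < C < I.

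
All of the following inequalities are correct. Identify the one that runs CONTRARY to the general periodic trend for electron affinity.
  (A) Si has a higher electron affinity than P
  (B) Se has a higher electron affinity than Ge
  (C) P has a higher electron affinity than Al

The general trend: electron affinity increases across a period and decreases down a group.
(A) Si (period 3, group 14) vs P (period 3, group 15): the stated order contradicts the simple trend.
(B) Se (period 4, group 16) vs Ge (period 4, group 14): the stated order agrees with the simple trend.
(C) P (period 3, group 15) vs Al (period 3, group 13): the stated order agrees with the simple trend.
The exception is (A): adding an electron to P's half-filled 3p³ is unfavourable, so Si (3p²) has the more exothermic EA.

(A)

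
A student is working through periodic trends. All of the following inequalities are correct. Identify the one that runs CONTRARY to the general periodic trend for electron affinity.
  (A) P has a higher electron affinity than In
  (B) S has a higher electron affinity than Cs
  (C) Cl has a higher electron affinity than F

(C)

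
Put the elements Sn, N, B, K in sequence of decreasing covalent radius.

B is in period 2, group 13; N is in period 2, group 15; K is in period 4, group 1; Sn is in period 5, group 14.
Atomic radius shrinks across a period as nuclear charge pulls the same shell inward, and grows down a group as new shells are added.
These span different periods and groups, so the two trends combine.
B > N: both are in period 2; the period trend gives B the larger value.
Sn > B: the two effects oppose for this pair; the down-group effect wins (140 vs 85 pm).
K > Sn: period and group pull opposite ways; the across-period shift dominates (196 vs 140 pm).
Tabulated atomic radius (pm): B 85, N 71, K 196, Sn 140.
So from largest to smallest: K > Sn > B > N.

K > Sn > B > N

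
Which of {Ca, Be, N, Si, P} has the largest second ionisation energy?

N

IE_2 is the cost of taking one more electron from the +1 cation: Ca⁺ still has 1 valence electron; Be⁺ still has 1 valence electron; N⁺ still has 4 valence electrons; Si⁺ still has 3 valence electrons; P⁺ still has 4 valence electrons.
All are still removing valence electrons, so compare the +1 ions as you would atoms: IE_2 generally rises across a period (higher Z_eff) and falls down a group (larger shell), subject to the usual subshell exceptions.
Valence configurations: Ca⁺ [Ar]4s¹, Be⁺ [He]2s¹, N⁺ [He]2s²2p², Si⁺ [Ne]3s²3p¹, P⁺ [Ne]3s²3p².
Tabulated IE_2 (kJ/mol): Ca 1145, Be 1757, N 2856, Si 1577, P 1907.
Hence IE_2: Ca < Si < Be < P < N.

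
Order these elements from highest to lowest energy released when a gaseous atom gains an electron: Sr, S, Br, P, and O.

Br > S > O > P > Sr

O is in period 2, group 16; P is in period 3, group 15; S is in period 3, group 16; Br is in period 4, group 17; Sr is in period 5, group 2.
Atoms with high Z_eff and room in the valence shell (especially the halogens) have the most exothermic electron affinities.
Neither a single period nor a single group — weigh both effects.
P > Sr: relative to Sr, both the across-period and down-group shifts push P's electron affinity up.
O > P: both effects reinforce here, so O is clearly the higher of the two.
S > O: this pair runs against the simple trend — see the exception note.
Br > S: the two effects oppose for this pair; the across-period effect wins (325 vs 200 kJ/mol).
Note the exception: S has a higher electron affinity than O, contrary to the simple trend — the compact 2p subshell of O repels the added electron more than S's larger 3p does.
For reference (kJ/mol): O 141, P 72, S 200, Br 325, Sr 5.
So from highest to lowest: Br > S > O > P > Sr.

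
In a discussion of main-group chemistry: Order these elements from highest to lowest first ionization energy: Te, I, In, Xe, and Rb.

Xe > I > Te > In > Rb

Rb is in period 5, group 1; In is in period 5, group 13; Te is in period 5, group 16; I is in period 5, group 17; Xe is in period 5, group 18.
Across a period the outer electron is held more tightly (higher IE₁); down a group it sits in a higher shell, more shielded, and comes off more easily.
All lie in period 5, so first ionization energy increases left to right.
So from highest to lowest: Xe > I > Te > In > Rb.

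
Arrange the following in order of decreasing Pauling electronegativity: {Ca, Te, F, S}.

F > S > Te > Ca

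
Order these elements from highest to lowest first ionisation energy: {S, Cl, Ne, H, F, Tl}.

Ne, F, H, Cl, S, Tl

Across a period the outer electron is held more tightly (higher IE₁); down a group it sits in a higher shell, more shielded, and comes off more easily.
Neither a single period nor a single group — weigh both effects.
S > Tl: relative to Tl, both the across-period and down-group shifts push S's first ionization energy up.
Cl > S: Cl lies to the right of S in period 3, so the across-period effect alone puts Cl higher.
H > Cl: period and group pull opposite ways; the down-group shift dominates (1312 vs 1251 kJ/mol).
F > H: period and group pull opposite ways; the across-period shift dominates (1681 vs 1312 kJ/mol).
Ne > F: both are in period 2; the period trend gives Ne the larger value.
For reference (kJ/mol): H 1312, F 1681, Ne 2081, S 1000, Cl 1251, Tl 589.
So from highest to lowest: Ne > F > H > Cl > S > Tl.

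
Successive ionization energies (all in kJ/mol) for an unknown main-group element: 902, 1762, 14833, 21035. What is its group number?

Group 2

Look for the largest jump between consecutive ionization energies: IE3/IE2 ≈ 8.4, far larger than any earlier ratio.
That jump marks the point where a core electron is being removed. So the atom has 2 valence electrons.
A main-group element with 2 valence electrons is in group 2.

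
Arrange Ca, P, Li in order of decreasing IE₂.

Li, P, Ca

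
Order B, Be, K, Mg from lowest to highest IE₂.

After 1 electron has been removed, what remains? B⁺ still has 2 valence electrons; Be⁺ still has 1 valence electron; K⁺ is the bare [Ar] core; Mg⁺ still has 1 valence electron.
Core electrons are held far more tightly than valence electrons, so K tops the IE_2 order.
Valence configurations: B⁺ [He]2s², Be⁺ [He]2s¹, Mg⁺ [Ne]3s¹.
Approximate IE_2 values (kJ/mol): B 2427, Be 1757, K 3052, Mg 1451.
Hence IE_2: Mg < Be < B < K.

Mg, Be, B, K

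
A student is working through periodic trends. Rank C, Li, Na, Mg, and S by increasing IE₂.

The second ionization energy removes an electron from the +1 ion. For each element: C⁺ still has 3 valence electrons; Li⁺ is the bare [He] core; Na⁺ is the bare [Ne] core; Mg⁺ still has 1 valence electron; S⁺ still has 5 valence electrons.
Pulling an electron out of a noble-gas core costs far more than removing a remaining valence electron, so Na and Li sit at the high end of IE_2.
Valence configurations: C⁺ [He]2s²2p¹, Mg⁺ [Ne]3s¹, S⁺ [Ne]3s²3p³.
The numbers (kJ/mol): C 2353, Li 7298, Na 4562, Mg 1451, S 2252.
Hence IE_2: Mg < S < C < Na < Li.

Mg < S < C < Na < Li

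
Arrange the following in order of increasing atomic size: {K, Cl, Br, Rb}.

Cl, Br, K, Rb

Radius decreases left→right (rising Z_eff, same n) and increases top→bottom (higher n).
Here both period and group differ, so the two effects have to be weighed against each other.
Br > Cl: they share group 17; the group trend gives Br the larger value.
K > Br: both are in period 4; the period trend gives K the larger value.
Rb > K: they share group 1; the group trend gives Rb the larger value.
Tabulated atomic radius (pm): Cl 99, K 196, Br 114, Rb 210.
So from smallest to largest: Cl < Br < K < Rb.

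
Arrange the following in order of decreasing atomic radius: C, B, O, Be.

Be is in period 2, group 2; B is in period 2, group 13; C is in period 2, group 14; O is in period 2, group 16.
Across a period the added protons contract the valence shell; down a group each new principal shell makes the atom larger.
All lie in period 2, so atomic radius increases right to left.
So from largest to smallest: Be > B > C > O.

Be > B > C > O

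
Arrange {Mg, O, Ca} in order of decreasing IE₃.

Consider each +2 ion: Mg²⁺ is the bare [Ne] core; O²⁺ still has 4 valence electrons; Ca²⁺ is the bare [Ar] core.
Usually core removal costs more than valence removal, but here the competition is close: a tightly held n=2 valence electron can cost more to remove than an n=3 core electron, so the actual values have to decide it.
Approximate IE_3 values (kJ/mol): Mg 7733, O 5300, Ca 4912.
So the third ionization energies run Ca < O < Mg.

Mg > O > Ca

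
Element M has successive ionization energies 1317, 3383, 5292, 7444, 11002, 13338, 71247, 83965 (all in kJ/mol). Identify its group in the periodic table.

Look for the largest jump between consecutive ionization energies: IE7/IE6 ≈ 5.3, far larger than any earlier ratio.
That jump marks the point where a core electron is being removed. So the atom has 6 valence electrons.
A main-group element with 6 valence electrons is in group 16.

Group 16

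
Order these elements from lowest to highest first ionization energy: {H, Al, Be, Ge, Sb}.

Al, Ge, Sb, Be, H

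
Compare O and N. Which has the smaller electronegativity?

N

N is in period 2, group 15; O is in period 2, group 16.
Smaller atoms with higher effective nuclear charge are more electronegative.
All lie in period 2, so electronegativity increases left to right.
So N has the smaller electronegativity (N < O).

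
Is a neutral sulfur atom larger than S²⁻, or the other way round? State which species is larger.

Forming S²⁻ adds 2 electrons to S. More electron–electron repulsion in the same shell, with unchanged nuclear charge, lets the cloud expand.
An anion is larger than its parent atom: S²⁻ > S.

S²⁻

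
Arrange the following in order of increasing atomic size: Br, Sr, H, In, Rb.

H is in period 1, group 1; Br is in period 4, group 17; Rb is in period 5, group 1; Sr is in period 5, group 2; In is in period 5, group 13.
Moving right in a period, electrons are added to the same shell under a stronger nuclear pull, so atoms get smaller; moving down, a new shell is opened and atoms get larger.
These span different periods and groups, so the two trends combine.
Br > H: the two effects oppose for this pair; the down-group effect wins (114 vs 32 pm).
In > Br: relative to Br, both the across-period and down-group shifts push In's atomic radius up.
Sr > In: Sr lies to the left of In in period 5, so the across-period effect alone puts Sr larger.
Rb > Sr: Rb lies to the left of Sr in period 5, so the across-period effect alone puts Rb larger.
Tabulated atomic radius (pm): H 32, Br 114, Rb 210, Sr 185, In 142.
So from smallest to largest: H < Br < In < Sr < Rb.

H < Br < In < Sr < Rb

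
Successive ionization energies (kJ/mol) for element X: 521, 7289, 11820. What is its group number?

Group 1

Look for the largest jump between consecutive ionization energies: IE2/IE1 ≈ 14.0, far larger than any earlier ratio.
That jump marks the point where a core electron is being removed. So the atom has 1 valence electron.
A main-group element with 1 valence electron is in group 1.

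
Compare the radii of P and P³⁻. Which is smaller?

Forming P³⁻ adds 3 electrons to P. More electron–electron repulsion in the same shell, with unchanged nuclear charge, lets the cloud expand.
An anion is larger than its parent atom: P³⁻ > P.

P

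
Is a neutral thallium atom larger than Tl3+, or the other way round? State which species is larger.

Tl

Forming Tl3+ removes 3 electrons from Tl. Fewer electrons for the same nuclear charge means less shielding and a higher Z_eff on the remaining electrons, and for main-group metals the entire outer shell is lost.
A cation is smaller than its parent atom: Tl3+ < Tl.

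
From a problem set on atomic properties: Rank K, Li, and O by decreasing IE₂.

Li > O > K

IE_2 is the cost of taking one more electron from the +1 cation: K⁺ is the bare [Ar] core; Li⁺ is the bare [He] core; O⁺ still has 5 valence electrons.
Usually core removal costs more than valence removal, but here the competition is close: a tightly held n=2 valence electron can cost more to remove than an n=3 core electron, so the actual values have to decide it.
Approximate IE_2 values (kJ/mol): K 3052, Li 7298, O 3388.
So the second ionization energies run K < O < Li.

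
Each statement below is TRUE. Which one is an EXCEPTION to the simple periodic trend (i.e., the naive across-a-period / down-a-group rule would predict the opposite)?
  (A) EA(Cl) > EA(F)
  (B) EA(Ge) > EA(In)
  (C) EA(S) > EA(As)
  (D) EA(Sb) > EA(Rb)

The general trend: electron affinity increases across a period and decreases down a group.
(A) Cl (period 3, group 17) vs F (period 2, group 17): the stated order contradicts the simple trend.
(B) Ge (period 4, group 14) vs In (period 5, group 13): the stated order agrees with the simple trend.
(C) S (period 3, group 16) vs As (period 4, group 15): the stated order agrees with the simple trend.
(D) Sb (period 5, group 15) vs Rb (period 5, group 1): the stated order agrees with the simple trend.
The exception is (A): F's small 2p subshell makes the incoming electron feel strong e⁻–e⁻ repulsion, so Cl actually releases more energy on gaining an electron.

(A)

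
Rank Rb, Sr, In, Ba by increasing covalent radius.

In < Sr < Ba < Rb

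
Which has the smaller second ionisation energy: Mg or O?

After 1 electron has been removed, what remains? Mg⁺ still has 1 valence electron; O⁺ still has 5 valence electrons.
All are still removing valence electrons, so compare the +1 ions as you would atoms: IE_2 generally rises across a period (higher Z_eff) and falls down a group (larger shell), subject to the usual subshell exceptions.
Valence configurations: Mg⁺ [Ne]3s¹, O⁺ [He]2s²2p³.
The numbers (kJ/mol): Mg 1451, O 3388.
Hence IE_2: Mg < O.

Mg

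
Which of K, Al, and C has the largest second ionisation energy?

K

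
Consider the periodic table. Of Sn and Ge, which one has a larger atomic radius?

Ge is in period 4, group 14; Sn is in period 5, group 14.
Atomic radius shrinks across a period as nuclear charge pulls the same shell inward, and grows down a group as new shells are added.
All are in group 14, so atomic radius increases down the group.
So Sn has the larger atomic radius (Sn > Ge).

Sn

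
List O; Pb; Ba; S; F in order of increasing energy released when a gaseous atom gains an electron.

O is in period 2, group 16; F is in period 2, group 17; S is in period 3, group 16; Ba is in period 6, group 2; Pb is in period 6, group 14.
Adding an electron releases more energy for atoms nearer the top right (short of the noble gases).
Here both period and group differ, so the two effects have to be weighed against each other.
Pb > Ba: Pb lies to the right of Ba in period 6, so the across-period effect alone puts Pb higher.
O > Pb: both effects reinforce here, so O is clearly the higher of the two.
S > O: this pair runs against the simple trend — see the exception note.
F > S: both effects reinforce here, so F is clearly the higher of the two.
Note the exception: S has a higher electron affinity than O, contrary to the simple trend — the compact 2p subshell of O repels the added electron more than S's larger 3p does.
For reference (kJ/mol): O 141, F 328, S 200, Ba 14, Pb 35.
So from lowest to highest: Ba < Pb < O < S < F.

Ba < Pb < O < S < F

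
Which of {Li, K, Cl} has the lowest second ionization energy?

Consider each +1 ion: Li⁺ is the bare [He] core; K⁺ is the bare [Ar] core; Cl⁺ still has 6 valence electrons.
Breaking into a closed-shell core is much more expensive than removing a leftover valence electron — K and Li have the largest IE_2 here.
The numbers (kJ/mol): Li 7298, K 3052, Cl 2298.
Hence IE_2: Cl < K < Li.

Cl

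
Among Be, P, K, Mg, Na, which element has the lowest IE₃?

P

After 2 electrons have been removed, what remains? Be²⁺ is the bare [He] core; P²⁺ still has 3 valence electrons; K²⁺ is already 1 electron into the core; Mg²⁺ is the bare [Ne] core; Na²⁺ is already 1 electron into the core.
Breaking into a closed-shell core is much more expensive than removing a leftover valence electron — K, Na, Mg and Be have the largest IE_3 here.
Tabulated IE_3 (kJ/mol): Be 14849, P 2914, K 4420, Mg 7733, Na 6910.
Putting it together, IE_3: P < K < Na < Mg < Be.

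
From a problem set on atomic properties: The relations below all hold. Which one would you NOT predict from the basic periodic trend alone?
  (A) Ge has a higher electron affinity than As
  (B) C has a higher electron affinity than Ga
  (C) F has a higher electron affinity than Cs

The general trend: electron affinity increases across a period and decreases down a group.
(A) Ge (period 4, group 14) vs As (period 4, group 15): the stated order contradicts the simple trend.
(B) C (period 2, group 14) vs Ga (period 4, group 13): the stated order agrees with the simple trend.
(C) F (period 2, group 17) vs Cs (period 6, group 1): the stated order agrees with the simple trend.
The exception is (A): adding an electron to As's half-filled 4p³ is unfavourable, so Ge (4p²) has the more exothermic EA.

(A)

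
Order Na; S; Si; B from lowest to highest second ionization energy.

Si < S < B < Na

Consider each +1 ion: Na⁺ is the bare [Ne] core; S⁺ still has 5 valence electrons; Si⁺ still has 3 valence electrons; B⁺ still has 2 valence electrons.
Pulling an electron out of a noble-gas core costs far more than removing a remaining valence electron, so Na sits at the high end of IE_2.
Valence configurations: S⁺ [Ne]3s²3p³, Si⁺ [Ne]3s²3p¹, B⁺ [He]2s².
Tabulated IE_2 (kJ/mol): Na 4562, S 2252, Si 1577, B 2427.
Hence IE_2: Si < S < B < Na.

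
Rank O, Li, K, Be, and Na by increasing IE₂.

After 1 electron has been removed, what remains? O⁺ still has 5 valence electrons; Li⁺ is the bare [He] core; K⁺ is the bare [Ar] core; Be⁺ still has 1 valence electron; Na⁺ is the bare [Ne] core.
Usually core removal costs more than valence removal, but here the competition is close: a tightly held n=2 valence electron can cost more to remove than an n=3 core electron, so the actual values have to decide it.
Valence configurations: O⁺ [He]2s²2p³, Be⁺ [He]2s¹.
The numbers (kJ/mol): O 3388, Li 7298, K 3052, Be 1757, Na 4562.
Overall IE_2 order: Be < K < O < Na < Li.

Be < K < O < Na < Li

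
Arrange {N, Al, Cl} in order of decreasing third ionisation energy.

The third ionization energy removes an electron from the +2 ion. For each element: N²⁺ still has 3 valence electrons; Al²⁺ still has 1 valence electron; Cl²⁺ still has 5 valence electrons.
All are still removing valence electrons, so compare the +2 ions as you would atoms: IE_3 generally rises across a period (higher Z_eff) and falls down a group (larger shell), subject to the usual subshell exceptions.
Valence configurations: N²⁺ [He]2s²2p¹, Al²⁺ [Ne]3s¹, Cl²⁺ [Ne]3s²3p³.
Approximate IE_3 values (kJ/mol): N 4578, Al 2745, Cl 3822.
Hence IE_3: Al < Cl < N.

N, Cl, Al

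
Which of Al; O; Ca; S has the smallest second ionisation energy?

The second ionization energy removes an electron from the +1 ion. For each element: Al⁺ still has 2 valence electrons; O⁺ still has 5 valence electrons; Ca⁺ still has 1 valence electron; S⁺ still has 5 valence electrons.
All are still removing valence electrons, so compare the +1 ions as you would atoms: IE_2 generally rises across a period (higher Z_eff) and falls down a group (larger shell), subject to the usual subshell exceptions.
Valence configurations: Al⁺ [Ne]3s², O⁺ [He]2s²2p³, Ca⁺ [Ar]4s¹, S⁺ [Ne]3s²3p³.
Tabulated IE_2 (kJ/mol): Al 1817, O 3388, Ca 1145, S 2252.
So the second ionization energies run Ca < Al < S < O.

Ca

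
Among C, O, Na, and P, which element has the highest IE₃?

Na

IE_3 is the cost of taking one more electron from the +2 cation: C²⁺ still has 2 valence electrons; O²⁺ still has 4 valence electrons; Na²⁺ is already 1 electron into the core; P²⁺ still has 3 valence electrons.
Core electrons are held far more tightly than valence electrons, so Na tops the IE_3 order.
Valence configurations: C²⁺ [He]2s², O²⁺ [He]2s²2p², P²⁺ [Ne]3s²3p¹.
Tabulated IE_3 (kJ/mol): C 4620, O 5300, Na 6910, P 2914.
Hence IE_3: P < C < O < Na.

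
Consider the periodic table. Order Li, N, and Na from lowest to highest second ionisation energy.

N < Na < Li

Consider each +1 ion: Li⁺ is the bare [He] core; N⁺ still has 4 valence electrons; Na⁺ is the bare [Ne] core.
Pulling an electron out of a noble-gas core costs far more than removing a remaining valence electron, so Na and Li sit at the high end of IE_2.
Approximate IE_2 values (kJ/mol): Li 7298, N 2856, Na 4562.
Putting it together, IE_2: N < Na < Li.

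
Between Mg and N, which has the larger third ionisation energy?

Mg

IE_3 is the cost of taking one more electron from the +2 cation: Mg²⁺ is the bare [Ne] core; N²⁺ still has 3 valence electrons.
Pulling an electron out of a noble-gas core costs far more than removing a remaining valence electron, so Mg sits at the high end of IE_3.
Tabulated IE_3 (kJ/mol): Mg 7733, N 4578.
Hence IE_3: N < Mg.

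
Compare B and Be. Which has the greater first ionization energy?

Be is in period 2, group 2; B is in period 2, group 13.
IE₁ increases left→right with effective nuclear charge and decreases top→bottom as the valence shell moves farther out.
All lie in period 2; the across-period trend (first ionization energy increases left to right) applies, with the exception below.
Note the exception: Be has a higher first ionization energy than B, contrary to the simple trend — removing B's lone 2p electron is easier than breaking Be's filled 2s².
Approximate values (kJ/mol): Be 900, B 801.
So Be has the greater first ionization energy (Be > B).

Be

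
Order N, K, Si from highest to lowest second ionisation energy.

Consider each +1 ion: N⁺ still has 4 valence electrons; K⁺ is the bare [Ar] core; Si⁺ still has 3 valence electrons.
Pulling an electron out of a noble-gas core costs far more than removing a remaining valence electron, so K sits at the high end of IE_2.
Valence configurations: N⁺ [He]2s²2p², Si⁺ [Ne]3s²3p¹.
Approximate IE_2 values (kJ/mol): N 2856, K 3052, Si 1577.
So the second ionization energies run Si < N < K.

K, N, Si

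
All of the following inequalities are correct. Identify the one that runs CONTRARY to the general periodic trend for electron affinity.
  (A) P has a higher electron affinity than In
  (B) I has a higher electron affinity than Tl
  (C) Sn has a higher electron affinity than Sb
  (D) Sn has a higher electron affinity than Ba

(C)

The general trend: electron affinity increases across a period and decreases down a group.
(A) P (period 3, group 15) vs In (period 5, group 13): the stated order agrees with the simple trend.
(B) I (period 5, group 17) vs Tl (period 6, group 13): the stated order agrees with the simple trend.
(C) Sn (period 5, group 14) vs Sb (period 5, group 15): the stated order contradicts the simple trend.
(D) Sn (period 5, group 14) vs Ba (period 6, group 2): the stated order agrees with the simple trend.
The exception is (C): adding an electron to Sb's half-filled 5p³ is unfavourable, so Sn has the more exothermic EA.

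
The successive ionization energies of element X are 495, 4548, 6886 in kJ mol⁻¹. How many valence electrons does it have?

Look for the largest jump between consecutive ionization energies: IE2/IE1 ≈ 9.2, far larger than any earlier ratio.
That jump marks the point where a core electron is being removed. So the atom has 1 valence electron.

1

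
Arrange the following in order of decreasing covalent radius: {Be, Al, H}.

H is in period 1, group 1; Be is in period 2, group 2; Al is in period 3, group 13.
Moving right in a period, electrons are added to the same shell under a stronger nuclear pull, so atoms get smaller; moving down, a new shell is opened and atoms get larger.
A diagonal step moves right (one effect) and down (the opposite effect) at once.
Be > H: the two effects oppose for this pair; the down-group effect wins (102 vs 32 pm).
Al > Be: period and group pull opposite ways; the down-group shift dominates (126 vs 102 pm).
Approximate values (pm): H 32, Be 102, Al 126.
So from largest to smallest: Al > Be > H.

Al > Be > H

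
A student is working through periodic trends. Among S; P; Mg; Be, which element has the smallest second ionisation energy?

Mg

The second ionization energy removes an electron from the +1 ion. For each element: S⁺ still has 5 valence electrons; P⁺ still has 4 valence electrons; Mg⁺ still has 1 valence electron; Be⁺ still has 1 valence electron.
All are still removing valence electrons, so compare the +1 ions as you would atoms: IE_2 generally rises across a period (higher Z_eff) and falls down a group (larger shell), subject to the usual subshell exceptions.
Valence configurations: S⁺ [Ne]3s²3p³, P⁺ [Ne]3s²3p², Mg⁺ [Ne]3s¹, Be⁺ [He]2s¹.
The numbers (kJ/mol): S 2252, P 1907, Mg 1451, Be 1757.
Overall IE_2 order: Mg < Be < P < S.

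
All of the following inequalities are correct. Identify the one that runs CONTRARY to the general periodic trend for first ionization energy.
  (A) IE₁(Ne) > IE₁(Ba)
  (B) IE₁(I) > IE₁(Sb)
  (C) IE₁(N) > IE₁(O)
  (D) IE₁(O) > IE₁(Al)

(C)

The general trend: first ionization energy increases across a period and decreases down a group.
(A) Ne (period 2, group 18) vs Ba (period 6, group 2): the stated order agrees with the simple trend.
(B) I (period 5, group 17) vs Sb (period 5, group 15): the stated order agrees with the simple trend.
(C) N (period 2, group 15) vs O (period 2, group 16): the stated order contradicts the simple trend.
(D) O (period 2, group 16) vs Al (period 3, group 13): the stated order agrees with the simple trend.
The exception is (C): pairing an electron in O's 2p⁴ costs repulsion energy, so O ionizes more easily than half-filled N (2p³).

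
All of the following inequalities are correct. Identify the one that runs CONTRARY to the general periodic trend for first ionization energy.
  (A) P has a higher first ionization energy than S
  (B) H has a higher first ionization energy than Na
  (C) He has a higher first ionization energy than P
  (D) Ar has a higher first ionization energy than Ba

The general trend: first ionization energy increases across a period and decreases down a group.
(A) P (period 3, group 15) vs S (period 3, group 16): the stated order contradicts the simple trend.
(B) H (period 1, group 1) vs Na (period 3, group 1): the stated order agrees with the simple trend.
(C) He (period 1, group 18) vs P (period 3, group 15): the stated order agrees with the simple trend.
(D) Ar (period 3, group 18) vs Ba (period 6, group 2): the stated order agrees with the simple trend.
The exception is (A): S (3p⁴) ionizes more easily than half-filled P (3p³) because the paired 3p electron in S is pushed out by e⁻–e⁻ repulsion.

(A)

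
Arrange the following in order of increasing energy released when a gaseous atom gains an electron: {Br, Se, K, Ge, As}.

Electron affinity generally becomes more exothermic across a period toward the halogens and less exothermic down a group.
All lie in period 4; the across-period trend (electron affinity increases left to right) applies, with the exception below.
Note the exception: Ge has a higher electron affinity than As, contrary to the simple trend — adding an electron to As's half-filled 4p³ is unfavourable, so Ge (4p²) has the more exothermic EA.
For reference (kJ/mol): K 48, Ge 119, As 78, Se 195, Br 325.
So from lowest to highest: K < As < Ge < Se < Br.

K < As < Ge < Se < Br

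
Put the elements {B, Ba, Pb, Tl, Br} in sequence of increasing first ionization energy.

Ba < Tl < Pb < B < Br

B is in period 2, group 13; Br is in period 4, group 17; Ba is in period 6, group 2; Tl is in period 6, group 13; Pb is in period 6, group 14.
IE₁ increases left→right with effective nuclear charge and decreases top→bottom as the valence shell moves farther out.
Neither a single period nor a single group — weigh both effects.
Tl > Ba: both are in period 6; the period trend gives Tl the larger value.
Pb > Tl: both are in period 6; the period trend gives Pb the larger value.
B > Pb: period and group pull opposite ways; the down-group shift dominates (801 vs 716 kJ/mol).
Br > B: the two effects oppose for this pair; the across-period effect wins (1140 vs 801 kJ/mol).
Approximate values (kJ/mol): B 801, Br 1140, Ba 503, Tl 589, Pb 716.
So from lowest to highest: Ba < Tl < Pb < B < Br.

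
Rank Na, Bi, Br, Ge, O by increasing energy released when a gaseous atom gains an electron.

Na < Bi < Ge < O < Br

O is in period 2, group 16; Na is in period 3, group 1; Ge is in period 4, group 14; Br is in period 4, group 17; Bi is in period 6, group 15.
Adding an electron releases more energy for atoms nearer the top right (short of the noble gases).
These span different periods and groups, so the two trends combine.
Bi > Na: the two effects oppose for this pair; the across-period effect wins (91 vs 53 kJ/mol).
Ge > Bi: period and group pull opposite ways; the down-group shift dominates (119 vs 91 kJ/mol).
O > Ge: relative to Ge, both the across-period and down-group shifts push O's electron affinity up.
Br > O: period and group pull opposite ways; the across-period shift dominates (325 vs 141 kJ/mol).
For reference (kJ/mol): O 141, Na 53, Ge 119, Br 325, Bi 91.
So from lowest to highest: Na < Bi < Ge < O < Br.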